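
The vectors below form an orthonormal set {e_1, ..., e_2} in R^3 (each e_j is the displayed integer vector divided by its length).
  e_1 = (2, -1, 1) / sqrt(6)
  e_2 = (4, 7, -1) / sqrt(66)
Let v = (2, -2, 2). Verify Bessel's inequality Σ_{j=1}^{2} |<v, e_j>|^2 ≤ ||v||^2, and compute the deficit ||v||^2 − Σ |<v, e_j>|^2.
Σ |<v, e_j>|^2 = 128/11; ||v||^2 = 12; deficit = 4/11

Write each e_j = u_j / sqrt(<u_j, u_j>) where u_j is the displayed integer vector. Then <v, e_j> = <v, u_j> / sqrt(<u_j, u_j>), so |<v, e_j>|^2 = <v, u_j>^2 / <u_j, u_j>.
Coefficients: <v, e_1> = 8/sqrt(6), <v, e_2> = -8/sqrt(66).
Square and sum: Σ |<v, e_j>|^2 = 128/11.
Compute ||v||^2 = v·v = 12.
Deficit = 12 − 128/11 = 4/11 ≥ 0, confirming Bessel's inequality. (The deficit equals ||v − Σ <v,e_j> e_j||^2, the squared distance from v to span{e_j}.)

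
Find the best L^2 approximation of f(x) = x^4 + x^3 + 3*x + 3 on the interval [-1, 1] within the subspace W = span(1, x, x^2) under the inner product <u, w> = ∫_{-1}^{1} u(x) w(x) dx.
g(x) = 6*x^2/7 + 18*x/5 + 102/35

The best approximation g ∈ W is the orthogonal projection of f onto W. Writing g = a_0 + a_1 x + a_2 x^2, the coefficients solve the normal equations G · a = b where
  G_{ij} = <φ_i, φ_j> and b_i = <f, φ_i>, with φ_0 = 1, φ_1 = x, φ_2 = x^2.
G =
  [2, 0, 2/3]
  [0, 2/3, 0]
  [2/3, 0, 2/5],
b = (32/5, 12/5, 16/7).
Solving gives a_0 = 102/35, a_1 = 18/5, a_2 = 6/7, so
  g(x) = 6*x^2/7 + 18*x/5 + 102/35.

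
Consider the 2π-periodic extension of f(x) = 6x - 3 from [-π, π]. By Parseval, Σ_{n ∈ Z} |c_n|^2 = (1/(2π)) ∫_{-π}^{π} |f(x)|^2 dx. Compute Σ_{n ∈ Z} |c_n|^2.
Σ |c_n|^2 = 12π^2 + 9

Expand and integrate term by term over [-π, π]:
  ∫ (6x)^2 dx = 36·(2π^3/3); ∫ 2·6·(-3)·x dx = 0 (odd integrand); ∫ (-3)^2 dx = 9·2π.
So (1/(2π)) ∫_{-π}^{π} (6x - 3)^2 dx = 36π^2/3 + 9 = 12π^2 + 9.
Parseval ⇒ Σ |c_n|^2 = 12π^2 + 9.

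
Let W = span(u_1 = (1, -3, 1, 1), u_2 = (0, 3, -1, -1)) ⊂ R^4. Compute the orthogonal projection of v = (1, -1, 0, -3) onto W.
proj_W(v) = (1, 0, 0, 0)

Set up U = [u_1 | ... | u_2] ∈ R^(4×2). The projector onto W = col(U) is P = U (U^T U)^(-1) U^T.
Compute U^T U =
  [12, -11]
  [-11, 11],
and U^T v = (1, 0).
Solve U^T U · c = U^T v for the coefficients: c = (1, 1). The projection is proj_W(v) = U c.
Check: (v - proj_W(v)) · u_1 = 0  (should be 0).
Check: (v - proj_W(v)) · u_2 = 0  (should be 0).
Result: proj_W(v) = (1, 0, 0, 0).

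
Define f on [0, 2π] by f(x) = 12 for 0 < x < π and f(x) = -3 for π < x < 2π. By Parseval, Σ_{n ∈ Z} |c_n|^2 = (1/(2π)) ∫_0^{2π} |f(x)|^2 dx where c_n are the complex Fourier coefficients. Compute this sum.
Σ |c_n|^2 = 153/2

Parseval equates the L^2 energy of f (normalised by 1/(2π)) with the ℓ^2 sum of its Fourier coefficients: (1/(2π)) ∫_0^{2π} |f|^2 = Σ |c_n|^2.
Compute the left side: (1/(2π)) [∫_0^π 12^2 dx + ∫_π^{2π} (-3)^2 dx] = (1/(2π)) · (144π + 9π) = (144 + 9)/2 = 153/2.
So Σ_{n ∈ Z} |c_n|^2 = 153/2.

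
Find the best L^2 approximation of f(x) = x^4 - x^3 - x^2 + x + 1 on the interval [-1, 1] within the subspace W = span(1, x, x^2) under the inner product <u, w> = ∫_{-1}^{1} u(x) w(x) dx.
g(x) = -x^2/7 + 2*x/5 + 32/35

The best approximation g ∈ W is the orthogonal projection of f onto W. Writing g = a_0 + a_1 x + a_2 x^2, the coefficients solve the normal equations G · a = b where
  G_{ij} = <φ_i, φ_j> and b_i = <f, φ_i>, with φ_0 = 1, φ_1 = x, φ_2 = x^2.
G =
  [2, 0, 2/3]
  [0, 2/3, 0]
  [2/3, 0, 2/5],
b = (26/15, 4/15, 58/105).
Solving gives a_0 = 32/35, a_1 = 2/5, a_2 = -1/7, so
  g(x) = -x^2/7 + 2*x/5 + 32/35.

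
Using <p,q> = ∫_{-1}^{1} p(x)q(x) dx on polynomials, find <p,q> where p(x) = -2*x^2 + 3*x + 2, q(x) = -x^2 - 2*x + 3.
<p,q> = 52/15

Expand the product: p(x)·q(x) = 2*x^4 + x^3 - 14*x^2 + 5*x + 6.
∫_{-1}^{1} of each monomial x^k gives [2/(k+1) if k even, 0 if k odd]. Integrating term-by-term (or equivalently evaluating the antiderivative F(x) = 2*x^5/5 + x^4/4 - 14*x^3/3 + 5*x^2/2 + 6*x at the endpoints):
  F(1) − F(−1) = 269/60 − (61/60) = 52/15.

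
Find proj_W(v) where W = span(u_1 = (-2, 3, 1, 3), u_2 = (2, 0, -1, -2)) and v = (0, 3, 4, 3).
proj_W(v) = (-76/43, 132/43, 38/43, 120/43)

Set up U = [u_1 | ... | u_2] ∈ R^(4×2). The projector onto W = col(U) is P = U (U^T U)^(-1) U^T.
Compute U^T U =
  [23, -11]
  [-11, 9],
and U^T v = (22, -10).
Solve U^T U · c = U^T v for the coefficients: c = (44/43, 6/43). The projection is proj_W(v) = U c.
Check: (v - proj_W(v)) · u_1 = 0  (should be 0).
Check: (v - proj_W(v)) · u_2 = 0  (should be 0).
Result: proj_W(v) = (-76/43, 132/43, 38/43, 120/43).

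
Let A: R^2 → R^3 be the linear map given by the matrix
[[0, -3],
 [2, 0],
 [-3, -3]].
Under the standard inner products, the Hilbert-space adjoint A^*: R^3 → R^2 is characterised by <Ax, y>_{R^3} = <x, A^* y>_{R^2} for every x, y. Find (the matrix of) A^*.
A^* = A^T =
[[0, 2, -3],
 [-3, 0, -3]]

For real matrices with standard dot products, the defining identity <Ax, y> = <x, A^* y> gives (Ax)^T y = x^T (A^*) y, i.e. x^T A^T y = x^T (A^*) y. Since this holds for all x, y, we must have A^* = A^T. Therefore
A^* =
[[0, 2, -3],
 [-3, 0, -3]].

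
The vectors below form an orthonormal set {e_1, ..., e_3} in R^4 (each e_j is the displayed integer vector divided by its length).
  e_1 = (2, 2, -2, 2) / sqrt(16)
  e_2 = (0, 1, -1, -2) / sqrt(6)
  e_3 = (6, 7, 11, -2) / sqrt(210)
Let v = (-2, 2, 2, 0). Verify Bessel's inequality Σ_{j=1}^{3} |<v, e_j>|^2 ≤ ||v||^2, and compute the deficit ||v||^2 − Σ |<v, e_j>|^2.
Σ |<v, e_j>|^2 = 131/35; ||v||^2 = 12; deficit = 289/35

Write each e_j = u_j / sqrt(<u_j, u_j>) where u_j is the displayed integer vector. Then <v, e_j> = <v, u_j> / sqrt(<u_j, u_j>), so |<v, e_j>|^2 = <v, u_j>^2 / <u_j, u_j>.
Coefficients: <v, e_1> = -4/sqrt(16), <v, e_2> = 0/sqrt(6), <v, e_3> = 24/sqrt(210).
Square and sum: Σ |<v, e_j>|^2 = 131/35.
Compute ||v||^2 = v·v = 12.
Deficit = 12 − 131/35 = 289/35 ≥ 0, confirming Bessel's inequality. (The deficit equals ||v − Σ <v,e_j> e_j||^2, the squared distance from v to span{e_j}.)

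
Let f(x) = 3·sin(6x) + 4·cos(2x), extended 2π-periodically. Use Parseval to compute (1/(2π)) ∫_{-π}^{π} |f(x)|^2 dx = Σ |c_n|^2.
Σ |c_n|^2 = 25/2

Expand |f|^2 and use orthogonality of {sin(nx), cos(mx)} on [-π, π]:
  ∫_{-π}^{π} sin(nx)^2 dx = π, ∫ cos(mx)^2 dx = π, and cross terms integrate to 0.
So ∫_{-π}^{π} f(x)^2 dx = 3^2 · π + 4^2 · π = (9 + 16)π.
Divide by 2π: (9 + 16)/2 = 25/2.
By Parseval, this equals Σ |c_n|^2.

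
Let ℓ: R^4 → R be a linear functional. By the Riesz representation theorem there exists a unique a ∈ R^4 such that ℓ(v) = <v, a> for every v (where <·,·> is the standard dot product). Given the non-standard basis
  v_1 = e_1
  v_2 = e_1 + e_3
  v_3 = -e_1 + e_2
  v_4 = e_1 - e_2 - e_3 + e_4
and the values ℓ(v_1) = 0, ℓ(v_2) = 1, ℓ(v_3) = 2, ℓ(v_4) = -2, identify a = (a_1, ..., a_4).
a = (0, 2, 1, 1)

Write a = (a_1, ..., a_4) in the standard basis. For each basis vector v_i, ℓ(v_i) = <v_i, a> is a linear equation in the a_j's. Collect the n equations into a matrix system V a = ℓ, where row i of V is v_i (expressed in the standard basis). Since V is invertible (lower-triangular with 1s on the diagonal, up to permutation), solve by back-substitution:
  V =
[[1, 0, 0, 0],
 [1, 0, 1, 0],
 [-1, 1, 0, 0],
 [1, -1, -1, 1]]
  V a = (0, 1, 2, -2)
Solving gives a = (0, 2, 1, 1).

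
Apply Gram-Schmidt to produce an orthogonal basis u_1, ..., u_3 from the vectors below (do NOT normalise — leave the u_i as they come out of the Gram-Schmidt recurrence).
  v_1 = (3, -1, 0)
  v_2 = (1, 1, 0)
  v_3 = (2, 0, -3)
Orthogonal basis:
  u_1 = (3, -1, 0)
  u_2 = (2/5, 6/5, 0)
  u_3 = (0, 0, -3)

Apply the Gram-Schmidt recurrence
  u_1 = v_1
  u_i = v_i − Σ_{j<i} ((v_i · u_j) / (u_j · u_j)) · u_j.

Step by step this gives:
  u_1 = (3, -1, 0)
  u_2 = (2/5, 6/5, 0)
  u_3 = (0, 0, -3)

Orthogonality check:
  u_2 · u_1 = 0 (should be 0)
  u_3 · u_1 = 0 (should be 0)
  u_3 · u_2 = 0 (should be 0)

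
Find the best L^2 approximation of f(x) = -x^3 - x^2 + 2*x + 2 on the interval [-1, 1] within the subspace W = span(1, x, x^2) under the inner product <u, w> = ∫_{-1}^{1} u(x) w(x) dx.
g(x) = -x^2 + 7*x/5 + 2

The best approximation g ∈ W is the orthogonal projection of f onto W. Writing g = a_0 + a_1 x + a_2 x^2, the coefficients solve the normal equations G · a = b where
  G_{ij} = <φ_i, φ_j> and b_i = <f, φ_i>, with φ_0 = 1, φ_1 = x, φ_2 = x^2.
G =
  [2, 0, 2/3]
  [0, 2/3, 0]
  [2/3, 0, 2/5],
b = (10/3, 14/15, 14/15).
Solving gives a_0 = 2, a_1 = 7/5, a_2 = -1, so
  g(x) = -x^2 + 7*x/5 + 2.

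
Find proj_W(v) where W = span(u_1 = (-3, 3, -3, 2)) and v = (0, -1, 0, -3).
proj_W(v) = (27/31, -27/31, 27/31, -18/31)

Set up U = [u_1 | ... | u_1] ∈ R^(4×1). The projector onto W = col(U) is P = U (U^T U)^(-1) U^T.
Compute U^T U =
  [31],
and U^T v = (-9).
Solve U^T U · c = U^T v for the coefficients: c = (-9/31). The projection is proj_W(v) = U c.
Check: (v - proj_W(v)) · u_1 = 0  (should be 0).
Result: proj_W(v) = (27/31, -27/31, 27/31, -18/31).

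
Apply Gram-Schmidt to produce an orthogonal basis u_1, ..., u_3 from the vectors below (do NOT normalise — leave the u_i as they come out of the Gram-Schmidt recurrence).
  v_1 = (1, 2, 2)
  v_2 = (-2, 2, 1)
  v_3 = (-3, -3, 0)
Orthogonal basis:
  u_1 = (1, 2, 2)
  u_2 = (-22/9, 10/9, 1/9)
  u_3 = (-42/65, -21/13, 126/65)

Apply the Gram-Schmidt recurrence
  u_1 = v_1
  u_i = v_i − Σ_{j<i} ((v_i · u_j) / (u_j · u_j)) · u_j.

Step by step this gives:
  u_1 = (1, 2, 2)
  u_2 = (-22/9, 10/9, 1/9)
  u_3 = (-42/65, -21/13, 126/65)

Orthogonality check:
  u_2 · u_1 = 0 (should be 0)
  u_3 · u_1 = 0 (should be 0)
  u_3 · u_2 = 0 (should be 0)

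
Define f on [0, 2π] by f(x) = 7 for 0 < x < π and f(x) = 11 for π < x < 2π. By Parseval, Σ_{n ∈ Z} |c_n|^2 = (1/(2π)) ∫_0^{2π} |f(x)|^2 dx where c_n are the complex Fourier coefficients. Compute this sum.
Σ |c_n|^2 = 85

Parseval equates the L^2 energy of f (normalised by 1/(2π)) with the ℓ^2 sum of its Fourier coefficients: (1/(2π)) ∫_0^{2π} |f|^2 = Σ |c_n|^2.
Compute the left side: (1/(2π)) [∫_0^π 7^2 dx + ∫_π^{2π} 11^2 dx] = (1/(2π)) · (49π + 121π) = (49 + 121)/2 = 85.
So Σ_{n ∈ Z} |c_n|^2 = 85.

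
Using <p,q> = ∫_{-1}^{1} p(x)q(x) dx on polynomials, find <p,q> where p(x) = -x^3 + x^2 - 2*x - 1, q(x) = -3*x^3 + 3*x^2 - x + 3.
<p,q> = 4/21

Expand the product: p(x)·q(x) = 3*x^6 - 6*x^5 + 10*x^4 - 7*x^3 + 2*x^2 - 5*x - 3.
∫_{-1}^{1} of each monomial x^k gives [2/(k+1) if k even, 0 if k odd]. Integrating term-by-term (or equivalently evaluating the antiderivative F(x) = 3*x^7/7 - x^6 + 2*x^5 - 7*x^4/4 + 2*x^3/3 - 5*x^2/2 - 3*x at the endpoints):
  F(1) − F(−1) = -433/84 − (-449/84) = 4/21.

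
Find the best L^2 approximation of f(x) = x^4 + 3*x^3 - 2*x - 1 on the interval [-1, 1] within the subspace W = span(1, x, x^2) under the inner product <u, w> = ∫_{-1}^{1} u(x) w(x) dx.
g(x) = 6*x^2/7 - x/5 - 38/35

The best approximation g ∈ W is the orthogonal projection of f onto W. Writing g = a_0 + a_1 x + a_2 x^2, the coefficients solve the normal equations G · a = b where
  G_{ij} = <φ_i, φ_j> and b_i = <f, φ_i>, with φ_0 = 1, φ_1 = x, φ_2 = x^2.
G =
  [2, 0, 2/3]
  [0, 2/3, 0]
  [2/3, 0, 2/5],
b = (-8/5, -2/15, -8/21).
Solving gives a_0 = -38/35, a_1 = -1/5, a_2 = 6/7, so
  g(x) = 6*x^2/7 - x/5 - 38/35.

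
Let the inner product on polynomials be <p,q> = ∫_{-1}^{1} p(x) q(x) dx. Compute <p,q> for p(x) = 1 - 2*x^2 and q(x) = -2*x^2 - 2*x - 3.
<p,q> = -26/15

Expand the product: p(x)·q(x) = 4*x^4 + 4*x^3 + 4*x^2 - 2*x - 3.
∫_{-1}^{1} of each monomial x^k gives [2/(k+1) if k even, 0 if k odd]. Integrating term-by-term (or equivalently evaluating the antiderivative F(x) = 4*x^5/5 + x^4 + 4*x^3/3 - x^2 - 3*x at the endpoints):
  F(1) − F(−1) = -13/15 − (13/15) = -26/15.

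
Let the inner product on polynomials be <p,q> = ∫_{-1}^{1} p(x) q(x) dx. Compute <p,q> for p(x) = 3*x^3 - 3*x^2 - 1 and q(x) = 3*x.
<p,q> = 18/5

Expand the product: p(x)·q(x) = 9*x^4 - 9*x^3 - 3*x.
∫_{-1}^{1} of each monomial x^k gives [2/(k+1) if k even, 0 if k odd]. Integrating term-by-term (or equivalently evaluating the antiderivative F(x) = 9*x^5/5 - 9*x^4/4 - 3*x^2/2 at the endpoints):
  F(1) − F(−1) = -39/20 − (-111/20) = 18/5.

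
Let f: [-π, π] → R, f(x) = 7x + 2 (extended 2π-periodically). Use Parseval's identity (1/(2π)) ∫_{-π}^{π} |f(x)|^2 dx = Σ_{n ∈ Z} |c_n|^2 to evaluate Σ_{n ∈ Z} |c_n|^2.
Σ |c_n|^2 = 49π^2/3 + 4

Expand and integrate term by term over [-π, π]:
  ∫ (7x)^2 dx = 49·(2π^3/3); ∫ 2·7·(2)·x dx = 0 (odd integrand); ∫ 2^2 dx = 4·2π.
So (1/(2π)) ∫_{-π}^{π} (7x + 2)^2 dx = 49π^2/3 + 4 = 49π^2/3 + 4.
Parseval ⇒ Σ |c_n|^2 = 49π^2/3 + 4.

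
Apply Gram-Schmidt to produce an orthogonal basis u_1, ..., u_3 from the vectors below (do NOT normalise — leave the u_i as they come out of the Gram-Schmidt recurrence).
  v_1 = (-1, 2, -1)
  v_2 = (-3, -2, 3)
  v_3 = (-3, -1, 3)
Orthogonal basis:
  u_1 = (-1, 2, -1)
  u_2 = (-11/3, -2/3, 7/3)
  u_3 = (6/29, 9/29, 12/29)

Apply the Gram-Schmidt recurrence
  u_1 = v_1
  u_i = v_i − Σ_{j<i} ((v_i · u_j) / (u_j · u_j)) · u_j.

Step by step this gives:
  u_1 = (-1, 2, -1)
  u_2 = (-11/3, -2/3, 7/3)
  u_3 = (6/29, 9/29, 12/29)

Orthogonality check:
  u_2 · u_1 = 0 (should be 0)
  u_3 · u_1 = 0 (should be 0)
  u_3 · u_2 = 0 (should be 0)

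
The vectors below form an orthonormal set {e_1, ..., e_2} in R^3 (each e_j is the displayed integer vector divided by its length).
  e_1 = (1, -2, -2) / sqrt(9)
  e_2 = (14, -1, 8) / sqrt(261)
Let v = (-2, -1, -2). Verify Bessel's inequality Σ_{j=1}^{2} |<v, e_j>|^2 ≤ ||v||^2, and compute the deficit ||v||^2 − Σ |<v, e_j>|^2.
Σ |<v, e_j>|^2 = 257/29; ||v||^2 = 9; deficit = 4/29

Write each e_j = u_j / sqrt(<u_j, u_j>) where u_j is the displayed integer vector. Then <v, e_j> = <v, u_j> / sqrt(<u_j, u_j>), so |<v, e_j>|^2 = <v, u_j>^2 / <u_j, u_j>.
Coefficients: <v, e_1> = 4/sqrt(9), <v, e_2> = -43/sqrt(261).
Square and sum: Σ |<v, e_j>|^2 = 257/29.
Compute ||v||^2 = v·v = 9.
Deficit = 9 − 257/29 = 4/29 ≥ 0, confirming Bessel's inequality. (The deficit equals ||v − Σ <v,e_j> e_j||^2, the squared distance from v to span{e_j}.)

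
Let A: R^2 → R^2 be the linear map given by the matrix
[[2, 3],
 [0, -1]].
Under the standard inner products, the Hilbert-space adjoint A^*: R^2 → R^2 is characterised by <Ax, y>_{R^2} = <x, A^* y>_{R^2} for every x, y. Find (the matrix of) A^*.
A^* = A^T =
[[2, 0],
 [3, -1]]

For real matrices with standard dot products, the defining identity <Ax, y> = <x, A^* y> gives (Ax)^T y = x^T (A^*) y, i.e. x^T A^T y = x^T (A^*) y. Since this holds for all x, y, we must have A^* = A^T. Therefore
A^* =
[[2, 0],
 [3, -1]].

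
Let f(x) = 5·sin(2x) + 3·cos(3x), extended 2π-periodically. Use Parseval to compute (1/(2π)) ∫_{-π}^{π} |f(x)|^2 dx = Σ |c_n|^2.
Σ |c_n|^2 = 17

Expand |f|^2 and use orthogonality of {sin(nx), cos(mx)} on [-π, π]:
  ∫_{-π}^{π} sin(nx)^2 dx = π, ∫ cos(mx)^2 dx = π, and cross terms integrate to 0.
So ∫_{-π}^{π} f(x)^2 dx = 5^2 · π + 3^2 · π = (25 + 9)π.
Divide by 2π: (25 + 9)/2 = 17.
By Parseval, this equals Σ |c_n|^2.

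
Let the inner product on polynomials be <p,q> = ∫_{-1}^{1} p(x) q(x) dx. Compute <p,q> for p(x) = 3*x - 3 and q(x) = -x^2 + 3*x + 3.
<p,q> = -10

Expand the product: p(x)·q(x) = -3*x^3 + 12*x^2 - 9.
∫_{-1}^{1} of each monomial x^k gives [2/(k+1) if k even, 0 if k odd]. Integrating term-by-term (or equivalently evaluating the antiderivative F(x) = -3*x^4/4 + 4*x^3 - 9*x at the endpoints):
  F(1) − F(−1) = -23/4 − (17/4) = -10.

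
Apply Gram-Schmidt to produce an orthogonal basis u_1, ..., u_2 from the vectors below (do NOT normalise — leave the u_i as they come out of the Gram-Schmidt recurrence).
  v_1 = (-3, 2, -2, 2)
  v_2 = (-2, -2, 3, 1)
Orthogonal basis:
  u_1 = (-3, 2, -2, 2)
  u_2 = (-16/7, -38/21, 59/21, 25/21)

Apply the Gram-Schmidt recurrence
  u_1 = v_1
  u_i = v_i − Σ_{j<i} ((v_i · u_j) / (u_j · u_j)) · u_j.

Step by step this gives:
  u_1 = (-3, 2, -2, 2)
  u_2 = (-16/7, -38/21, 59/21, 25/21)

Orthogonality check:
  u_2 · u_1 = 0 (should be 0)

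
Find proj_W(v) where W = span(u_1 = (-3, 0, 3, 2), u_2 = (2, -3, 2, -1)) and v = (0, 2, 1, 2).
proj_W(v) = (-289/196, 177/196, 53/196, 173/196)

Set up U = [u_1 | ... | u_2] ∈ R^(4×2). The projector onto W = col(U) is P = U (U^T U)^(-1) U^T.
Compute U^T U =
  [22, -2]
  [-2, 18],
and U^T v = (7, -6).
Solve U^T U · c = U^T v for the coefficients: c = (57/196, -59/196). The projection is proj_W(v) = U c.
Check: (v - proj_W(v)) · u_1 = 0  (should be 0).
Check: (v - proj_W(v)) · u_2 = 0  (should be 0).
Result: proj_W(v) = (-289/196, 177/196, 53/196, 173/196).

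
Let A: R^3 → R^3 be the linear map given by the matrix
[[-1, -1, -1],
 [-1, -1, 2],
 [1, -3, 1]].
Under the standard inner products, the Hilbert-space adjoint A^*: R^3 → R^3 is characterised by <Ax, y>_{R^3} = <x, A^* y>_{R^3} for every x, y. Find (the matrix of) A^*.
A^* = A^T =
[[-1, -1, 1],
 [-1, -1, -3],
 [-1, 2, 1]]

For real matrices with standard dot products, the defining identity <Ax, y> = <x, A^* y> gives (Ax)^T y = x^T (A^*) y, i.e. x^T A^T y = x^T (A^*) y. Since this holds for all x, y, we must have A^* = A^T. Therefore
A^* =
[[-1, -1, 1],
 [-1, -1, -3],
 [-1, 2, 1]].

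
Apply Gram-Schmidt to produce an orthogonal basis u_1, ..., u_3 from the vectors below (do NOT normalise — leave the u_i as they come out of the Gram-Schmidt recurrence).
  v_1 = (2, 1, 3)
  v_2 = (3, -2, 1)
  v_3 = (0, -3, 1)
Orthogonal basis:
  u_1 = (2, 1, 3)
  u_2 = (2, -5/2, -1/2)
  u_3 = (-4/3, -4/3, 4/3)

Apply the Gram-Schmidt recurrence
  u_1 = v_1
  u_i = v_i − Σ_{j<i} ((v_i · u_j) / (u_j · u_j)) · u_j.

Step by step this gives:
  u_1 = (2, 1, 3)
  u_2 = (2, -5/2, -1/2)
  u_3 = (-4/3, -4/3, 4/3)

Orthogonality check:
  u_2 · u_1 = 0 (should be 0)
  u_3 · u_1 = 0 (should be 0)
  u_3 · u_2 = 0 (should be 0)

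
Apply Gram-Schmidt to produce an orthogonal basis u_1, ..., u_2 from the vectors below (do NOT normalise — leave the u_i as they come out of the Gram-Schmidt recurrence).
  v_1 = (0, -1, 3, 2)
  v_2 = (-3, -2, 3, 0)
Orthogonal basis:
  u_1 = (0, -1, 3, 2)
  u_2 = (-3, -17/14, 9/14, -11/7)

Apply the Gram-Schmidt recurrence
  u_1 = v_1
  u_i = v_i − Σ_{j<i} ((v_i · u_j) / (u_j · u_j)) · u_j.

Step by step this gives:
  u_1 = (0, -1, 3, 2)
  u_2 = (-3, -17/14, 9/14, -11/7)

Orthogonality check:
  u_2 · u_1 = 0 (should be 0)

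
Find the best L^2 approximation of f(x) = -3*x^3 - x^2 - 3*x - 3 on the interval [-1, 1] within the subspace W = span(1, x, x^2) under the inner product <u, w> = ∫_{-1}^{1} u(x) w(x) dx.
g(x) = -x^2 - 24*x/5 - 3

The best approximation g ∈ W is the orthogonal projection of f onto W. Writing g = a_0 + a_1 x + a_2 x^2, the coefficients solve the normal equations G · a = b where
  G_{ij} = <φ_i, φ_j> and b_i = <f, φ_i>, with φ_0 = 1, φ_1 = x, φ_2 = x^2.
G =
  [2, 0, 2/3]
  [0, 2/3, 0]
  [2/3, 0, 2/5],
b = (-20/3, -16/5, -12/5).
Solving gives a_0 = -3, a_1 = -24/5, a_2 = -1, so
  g(x) = -x^2 - 24*x/5 - 3.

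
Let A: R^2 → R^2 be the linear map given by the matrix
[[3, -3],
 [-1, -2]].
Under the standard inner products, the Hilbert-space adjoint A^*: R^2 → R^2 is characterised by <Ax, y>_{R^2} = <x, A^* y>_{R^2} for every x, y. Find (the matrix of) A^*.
A^* = A^T =
[[3, -1],
 [-3, -2]]

For real matrices with standard dot products, the defining identity <Ax, y> = <x, A^* y> gives (Ax)^T y = x^T (A^*) y, i.e. x^T A^T y = x^T (A^*) y. Since this holds for all x, y, we must have A^* = A^T. Therefore
A^* =
[[3, -1],
 [-3, -2]].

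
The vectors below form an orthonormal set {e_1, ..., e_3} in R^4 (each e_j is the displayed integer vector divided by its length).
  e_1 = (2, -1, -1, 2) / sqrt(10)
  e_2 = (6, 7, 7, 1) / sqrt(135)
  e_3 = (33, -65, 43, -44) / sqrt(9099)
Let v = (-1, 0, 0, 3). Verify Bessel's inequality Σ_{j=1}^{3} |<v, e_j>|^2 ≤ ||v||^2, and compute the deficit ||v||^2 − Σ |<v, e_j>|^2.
Σ |<v, e_j>|^2 = 1570/337; ||v||^2 = 10; deficit = 1800/337

Write each e_j = u_j / sqrt(<u_j, u_j>) where u_j is the displayed integer vector. Then <v, e_j> = <v, u_j> / sqrt(<u_j, u_j>), so |<v, e_j>|^2 = <v, u_j>^2 / <u_j, u_j>.
Coefficients: <v, e_1> = 4/sqrt(10), <v, e_2> = -3/sqrt(135), <v, e_3> = -165/sqrt(9099).
Square and sum: Σ |<v, e_j>|^2 = 1570/337.
Compute ||v||^2 = v·v = 10.
Deficit = 10 − 1570/337 = 1800/337 ≥ 0, confirming Bessel's inequality. (The deficit equals ||v − Σ <v,e_j> e_j||^2, the squared distance from v to span{e_j}.)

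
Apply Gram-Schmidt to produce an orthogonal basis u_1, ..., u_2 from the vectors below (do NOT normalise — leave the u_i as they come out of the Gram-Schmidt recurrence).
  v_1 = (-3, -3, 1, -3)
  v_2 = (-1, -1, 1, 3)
Orthogonal basis:
  u_1 = (-3, -3, 1, -3)
  u_2 = (-17/14, -17/14, 15/14, 39/14)

Apply the Gram-Schmidt recurrence
  u_1 = v_1
  u_i = v_i − Σ_{j<i} ((v_i · u_j) / (u_j · u_j)) · u_j.

Step by step this gives:
  u_1 = (-3, -3, 1, -3)
  u_2 = (-17/14, -17/14, 15/14, 39/14)

Orthogonality check:
  u_2 · u_1 = 0 (should be 0)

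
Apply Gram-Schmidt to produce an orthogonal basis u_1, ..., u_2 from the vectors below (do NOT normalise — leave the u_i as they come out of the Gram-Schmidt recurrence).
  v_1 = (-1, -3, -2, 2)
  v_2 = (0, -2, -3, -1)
Orthogonal basis:
  u_1 = (-1, -3, -2, 2)
  u_2 = (5/9, -1/3, -17/9, -19/9)

Apply the Gram-Schmidt recurrence
  u_1 = v_1
  u_i = v_i − Σ_{j<i} ((v_i · u_j) / (u_j · u_j)) · u_j.

Step by step this gives:
  u_1 = (-1, -3, -2, 2)
  u_2 = (5/9, -1/3, -17/9, -19/9)

Orthogonality check:
  u_2 · u_1 = 0 (should be 0)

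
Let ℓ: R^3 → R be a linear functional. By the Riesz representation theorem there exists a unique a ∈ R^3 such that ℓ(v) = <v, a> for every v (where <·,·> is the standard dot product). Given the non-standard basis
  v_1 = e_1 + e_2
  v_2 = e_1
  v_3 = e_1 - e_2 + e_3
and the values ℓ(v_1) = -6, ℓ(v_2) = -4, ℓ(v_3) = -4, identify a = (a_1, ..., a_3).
a = (-4, -2, -2)

Write a = (a_1, ..., a_3) in the standard basis. For each basis vector v_i, ℓ(v_i) = <v_i, a> is a linear equation in the a_j's. Collect the n equations into a matrix system V a = ℓ, where row i of V is v_i (expressed in the standard basis). Since V is invertible (lower-triangular with 1s on the diagonal, up to permutation), solve by back-substitution:
  V =
[[1, 1, 0],
 [1, 0, 0],
 [1, -1, 1]]
  V a = (-6, -4, -4)
Solving gives a = (-4, -2, -2).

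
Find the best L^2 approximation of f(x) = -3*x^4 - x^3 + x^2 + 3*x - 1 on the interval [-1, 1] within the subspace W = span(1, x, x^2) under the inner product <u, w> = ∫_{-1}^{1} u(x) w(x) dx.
g(x) = -11*x^2/7 + 12*x/5 - 26/35

The best approximation g ∈ W is the orthogonal projection of f onto W. Writing g = a_0 + a_1 x + a_2 x^2, the coefficients solve the normal equations G · a = b where
  G_{ij} = <φ_i, φ_j> and b_i = <f, φ_i>, with φ_0 = 1, φ_1 = x, φ_2 = x^2.
G =
  [2, 0, 2/3]
  [0, 2/3, 0]
  [2/3, 0, 2/5],
b = (-38/15, 8/5, -118/105).
Solving gives a_0 = -26/35, a_1 = 12/5, a_2 = -11/7, so
  g(x) = -11*x^2/7 + 12*x/5 - 26/35.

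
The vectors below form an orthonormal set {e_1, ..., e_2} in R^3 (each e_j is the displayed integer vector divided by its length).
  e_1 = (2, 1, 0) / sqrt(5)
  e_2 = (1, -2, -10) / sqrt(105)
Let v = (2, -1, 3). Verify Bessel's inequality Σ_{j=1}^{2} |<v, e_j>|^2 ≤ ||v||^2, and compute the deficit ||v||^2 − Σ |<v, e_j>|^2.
Σ |<v, e_j>|^2 = 173/21; ||v||^2 = 14; deficit = 121/21

Write each e_j = u_j / sqrt(<u_j, u_j>) where u_j is the displayed integer vector. Then <v, e_j> = <v, u_j> / sqrt(<u_j, u_j>), so |<v, e_j>|^2 = <v, u_j>^2 / <u_j, u_j>.
Coefficients: <v, e_1> = 3/sqrt(5), <v, e_2> = -26/sqrt(105).
Square and sum: Σ |<v, e_j>|^2 = 173/21.
Compute ||v||^2 = v·v = 14.
Deficit = 14 − 173/21 = 121/21 ≥ 0, confirming Bessel's inequality. (The deficit equals ||v − Σ <v,e_j> e_j||^2, the squared distance from v to span{e_j}.)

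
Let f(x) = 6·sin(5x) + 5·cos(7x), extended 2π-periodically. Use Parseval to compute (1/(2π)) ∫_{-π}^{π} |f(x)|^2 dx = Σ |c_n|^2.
Σ |c_n|^2 = 61/2

Expand |f|^2 and use orthogonality of {sin(nx), cos(mx)} on [-π, π]:
  ∫_{-π}^{π} sin(nx)^2 dx = π, ∫ cos(mx)^2 dx = π, and cross terms integrate to 0.
So ∫_{-π}^{π} f(x)^2 dx = 6^2 · π + 5^2 · π = (36 + 25)π.
Divide by 2π: (36 + 25)/2 = 61/2.
By Parseval, this equals Σ |c_n|^2.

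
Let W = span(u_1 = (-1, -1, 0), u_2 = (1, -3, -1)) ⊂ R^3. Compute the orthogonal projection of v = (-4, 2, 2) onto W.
proj_W(v) = (-37/9, 19/9, 14/9)

Set up U = [u_1 | ... | u_2] ∈ R^(3×2). The projector onto W = col(U) is P = U (U^T U)^(-1) U^T.
Compute U^T U =
  [2, 2]
  [2, 11],
and U^T v = (2, -12).
Solve U^T U · c = U^T v for the coefficients: c = (23/9, -14/9). The projection is proj_W(v) = U c.
Check: (v - proj_W(v)) · u_1 = 0  (should be 0).
Check: (v - proj_W(v)) · u_2 = 0  (should be 0).
Result: proj_W(v) = (-37/9, 19/9, 14/9).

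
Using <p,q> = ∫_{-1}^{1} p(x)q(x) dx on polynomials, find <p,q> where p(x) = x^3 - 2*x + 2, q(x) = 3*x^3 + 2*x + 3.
<p,q> = 902/105

Expand the product: p(x)·q(x) = 3*x^6 - 4*x^4 + 9*x^3 - 4*x^2 - 2*x + 6.
∫_{-1}^{1} of each monomial x^k gives [2/(k+1) if k even, 0 if k odd]. Integrating term-by-term (or equivalently evaluating the antiderivative F(x) = 3*x^7/7 - 4*x^5/5 + 9*x^4/4 - 4*x^3/3 - x^2 + 6*x at the endpoints):
  F(1) − F(−1) = 2329/420 − (-1279/420) = 902/105.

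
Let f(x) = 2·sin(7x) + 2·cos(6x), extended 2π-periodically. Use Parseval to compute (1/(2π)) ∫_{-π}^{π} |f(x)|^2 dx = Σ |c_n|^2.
Σ |c_n|^2 = 4

Expand |f|^2 and use orthogonality of {sin(nx), cos(mx)} on [-π, π]:
  ∫_{-π}^{π} sin(nx)^2 dx = π, ∫ cos(mx)^2 dx = π, and cross terms integrate to 0.
So ∫_{-π}^{π} f(x)^2 dx = 2^2 · π + 2^2 · π = (4 + 4)π.
Divide by 2π: (4 + 4)/2 = 4.
By Parseval, this equals Σ |c_n|^2.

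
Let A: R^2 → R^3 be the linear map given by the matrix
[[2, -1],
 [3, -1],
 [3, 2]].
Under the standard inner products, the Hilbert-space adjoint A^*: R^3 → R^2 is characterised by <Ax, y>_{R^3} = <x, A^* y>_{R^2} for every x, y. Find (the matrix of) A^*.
A^* = A^T =
[[2, 3, 3],
 [-1, -1, 2]]

For real matrices with standard dot products, the defining identity <Ax, y> = <x, A^* y> gives (Ax)^T y = x^T (A^*) y, i.e. x^T A^T y = x^T (A^*) y. Since this holds for all x, y, we must have A^* = A^T. Therefore
A^* =
[[2, 3, 3],
 [-1, -1, 2]].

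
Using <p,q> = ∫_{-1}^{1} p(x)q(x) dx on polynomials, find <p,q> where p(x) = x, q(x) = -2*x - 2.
<p,q> = -4/3

Expand the product: p(x)·q(x) = -2*x^2 - 2*x.
∫_{-1}^{1} of each monomial x^k gives [2/(k+1) if k even, 0 if k odd]. Integrating term-by-term (or equivalently evaluating the antiderivative F(x) = -2*x^3/3 - x^2 at the endpoints):
  F(1) − F(−1) = -5/3 − (-1/3) = -4/3.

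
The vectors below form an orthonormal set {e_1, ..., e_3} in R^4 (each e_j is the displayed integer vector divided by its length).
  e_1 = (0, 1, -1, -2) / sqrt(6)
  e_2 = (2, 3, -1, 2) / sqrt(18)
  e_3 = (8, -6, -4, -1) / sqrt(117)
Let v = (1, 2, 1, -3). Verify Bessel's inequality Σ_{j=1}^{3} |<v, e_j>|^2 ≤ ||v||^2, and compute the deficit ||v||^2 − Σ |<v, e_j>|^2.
Σ |<v, e_j>|^2 = 329/39; ||v||^2 = 15; deficit = 256/39

Write each e_j = u_j / sqrt(<u_j, u_j>) where u_j is the displayed integer vector. Then <v, e_j> = <v, u_j> / sqrt(<u_j, u_j>), so |<v, e_j>|^2 = <v, u_j>^2 / <u_j, u_j>.
Coefficients: <v, e_1> = 7/sqrt(6), <v, e_2> = 1/sqrt(18), <v, e_3> = -5/sqrt(117).
Square and sum: Σ |<v, e_j>|^2 = 329/39.
Compute ||v||^2 = v·v = 15.
Deficit = 15 − 329/39 = 256/39 ≥ 0, confirming Bessel's inequality. (The deficit equals ||v − Σ <v,e_j> e_j||^2, the squared distance from v to span{e_j}.)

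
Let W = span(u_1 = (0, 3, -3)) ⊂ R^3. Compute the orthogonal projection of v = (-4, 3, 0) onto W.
proj_W(v) = (0, 3/2, -3/2)

Set up U = [u_1 | ... | u_1] ∈ R^(3×1). The projector onto W = col(U) is P = U (U^T U)^(-1) U^T.
Compute U^T U =
  [18],
and U^T v = (9).
Solve U^T U · c = U^T v for the coefficients: c = (1/2). The projection is proj_W(v) = U c.
Check: (v - proj_W(v)) · u_1 = 0  (should be 0).
Result: proj_W(v) = (0, 3/2, -3/2).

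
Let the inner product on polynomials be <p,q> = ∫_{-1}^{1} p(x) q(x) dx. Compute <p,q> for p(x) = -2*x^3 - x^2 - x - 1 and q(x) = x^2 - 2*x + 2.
<p,q> = -52/15

Expand the product: p(x)·q(x) = -2*x^5 + 3*x^4 - 3*x^3 - x^2 - 2.
∫_{-1}^{1} of each monomial x^k gives [2/(k+1) if k even, 0 if k odd]. Integrating term-by-term (or equivalently evaluating the antiderivative F(x) = -x^6/3 + 3*x^5/5 - 3*x^4/4 - x^3/3 - 2*x at the endpoints):
  F(1) − F(−1) = -169/60 − (13/20) = -52/15.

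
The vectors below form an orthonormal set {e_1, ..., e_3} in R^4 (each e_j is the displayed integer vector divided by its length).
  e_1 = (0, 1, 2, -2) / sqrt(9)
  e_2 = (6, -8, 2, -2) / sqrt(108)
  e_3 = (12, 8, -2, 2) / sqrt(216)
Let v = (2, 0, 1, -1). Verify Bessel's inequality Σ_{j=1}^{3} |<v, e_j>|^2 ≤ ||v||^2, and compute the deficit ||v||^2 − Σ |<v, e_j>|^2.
Σ |<v, e_j>|^2 = 6; ||v||^2 = 6; deficit = 0

Write each e_j = u_j / sqrt(<u_j, u_j>) where u_j is the displayed integer vector. Then <v, e_j> = <v, u_j> / sqrt(<u_j, u_j>), so |<v, e_j>|^2 = <v, u_j>^2 / <u_j, u_j>.
Coefficients: <v, e_1> = 4/sqrt(9), <v, e_2> = 16/sqrt(108), <v, e_3> = 20/sqrt(216).
Square and sum: Σ |<v, e_j>|^2 = 6.
Compute ||v||^2 = v·v = 6.
Deficit = 6 − 6 = 0 ≥ 0, confirming Bessel's inequality. (The deficit equals ||v − Σ <v,e_j> e_j||^2, the squared distance from v to span{e_j}.)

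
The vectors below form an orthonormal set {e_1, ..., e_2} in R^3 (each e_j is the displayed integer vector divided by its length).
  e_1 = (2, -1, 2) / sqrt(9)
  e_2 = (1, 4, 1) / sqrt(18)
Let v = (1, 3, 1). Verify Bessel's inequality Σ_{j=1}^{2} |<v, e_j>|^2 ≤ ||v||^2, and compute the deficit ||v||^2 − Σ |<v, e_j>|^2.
Σ |<v, e_j>|^2 = 11; ||v||^2 = 11; deficit = 0

Write each e_j = u_j / sqrt(<u_j, u_j>) where u_j is the displayed integer vector. Then <v, e_j> = <v, u_j> / sqrt(<u_j, u_j>), so |<v, e_j>|^2 = <v, u_j>^2 / <u_j, u_j>.
Coefficients: <v, e_1> = 1/sqrt(9), <v, e_2> = 14/sqrt(18).
Square and sum: Σ |<v, e_j>|^2 = 11.
Compute ||v||^2 = v·v = 11.
Deficit = 11 − 11 = 0 ≥ 0, confirming Bessel's inequality. (The deficit equals ||v − Σ <v,e_j> e_j||^2, the squared distance from v to span{e_j}.)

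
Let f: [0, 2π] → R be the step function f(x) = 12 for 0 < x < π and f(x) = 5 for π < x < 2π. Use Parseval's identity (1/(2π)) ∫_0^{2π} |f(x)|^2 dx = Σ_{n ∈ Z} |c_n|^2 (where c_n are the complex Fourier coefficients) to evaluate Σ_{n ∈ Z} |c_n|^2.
Σ |c_n|^2 = 169/2

Parseval equates the L^2 energy of f (normalised by 1/(2π)) with the ℓ^2 sum of its Fourier coefficients: (1/(2π)) ∫_0^{2π} |f|^2 = Σ |c_n|^2.
Compute the left side: (1/(2π)) [∫_0^π 12^2 dx + ∫_π^{2π} 5^2 dx] = (1/(2π)) · (144π + 25π) = (144 + 25)/2 = 169/2.
So Σ_{n ∈ Z} |c_n|^2 = 169/2.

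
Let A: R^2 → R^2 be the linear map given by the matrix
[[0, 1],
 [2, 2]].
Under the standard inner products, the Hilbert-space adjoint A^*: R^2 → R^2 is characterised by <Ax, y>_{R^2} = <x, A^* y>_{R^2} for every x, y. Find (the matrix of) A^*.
A^* = A^T =
[[0, 2],
 [1, 2]]

For real matrices with standard dot products, the defining identity <Ax, y> = <x, A^* y> gives (Ax)^T y = x^T (A^*) y, i.e. x^T A^T y = x^T (A^*) y. Since this holds for all x, y, we must have A^* = A^T. Therefore
A^* =
[[0, 2],
 [1, 2]].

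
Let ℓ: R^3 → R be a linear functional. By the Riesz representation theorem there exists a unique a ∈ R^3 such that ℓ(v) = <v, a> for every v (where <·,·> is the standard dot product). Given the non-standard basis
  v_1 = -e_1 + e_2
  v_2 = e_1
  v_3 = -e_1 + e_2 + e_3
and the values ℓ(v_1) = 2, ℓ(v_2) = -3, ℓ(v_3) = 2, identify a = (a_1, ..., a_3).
a = (-3, -1, 0)

Write a = (a_1, ..., a_3) in the standard basis. For each basis vector v_i, ℓ(v_i) = <v_i, a> is a linear equation in the a_j's. Collect the n equations into a matrix system V a = ℓ, where row i of V is v_i (expressed in the standard basis). Since V is invertible (lower-triangular with 1s on the diagonal, up to permutation), solve by back-substitution:
  V =
[[-1, 1, 0],
 [1, 0, 0],
 [-1, 1, 1]]
  V a = (2, -3, 2)
Solving gives a = (-3, -1, 0).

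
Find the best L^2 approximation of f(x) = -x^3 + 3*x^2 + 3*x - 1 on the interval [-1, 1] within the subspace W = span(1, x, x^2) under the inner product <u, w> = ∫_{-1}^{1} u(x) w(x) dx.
g(x) = 3*x^2 + 12*x/5 - 1

The best approximation g ∈ W is the orthogonal projection of f onto W. Writing g = a_0 + a_1 x + a_2 x^2, the coefficients solve the normal equations G · a = b where
  G_{ij} = <φ_i, φ_j> and b_i = <f, φ_i>, with φ_0 = 1, φ_1 = x, φ_2 = x^2.
G =
  [2, 0, 2/3]
  [0, 2/3, 0]
  [2/3, 0, 2/5],
b = (0, 8/5, 8/15).
Solving gives a_0 = -1, a_1 = 12/5, a_2 = 3, so
  g(x) = 3*x^2 + 12*x/5 - 1.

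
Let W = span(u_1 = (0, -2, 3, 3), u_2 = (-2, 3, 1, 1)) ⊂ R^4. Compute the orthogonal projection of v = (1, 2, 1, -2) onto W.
proj_W(v) = (-2/5, 68/55, -83/110, -83/110)

Set up U = [u_1 | ... | u_2] ∈ R^(4×2). The projector onto W = col(U) is P = U (U^T U)^(-1) U^T.
Compute U^T U =
  [22, 0]
  [0, 15],
and U^T v = (-7, 3).
Solve U^T U · c = U^T v for the coefficients: c = (-7/22, 1/5). The projection is proj_W(v) = U c.
Check: (v - proj_W(v)) · u_1 = 0  (should be 0).
Check: (v - proj_W(v)) · u_2 = 0  (should be 0).
Result: proj_W(v) = (-2/5, 68/55, -83/110, -83/110).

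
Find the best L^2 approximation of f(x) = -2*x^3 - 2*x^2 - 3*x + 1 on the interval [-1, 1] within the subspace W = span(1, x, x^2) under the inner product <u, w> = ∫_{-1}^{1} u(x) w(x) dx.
g(x) = -2*x^2 - 21*x/5 + 1

The best approximation g ∈ W is the orthogonal projection of f onto W. Writing g = a_0 + a_1 x + a_2 x^2, the coefficients solve the normal equations G · a = b where
  G_{ij} = <φ_i, φ_j> and b_i = <f, φ_i>, with φ_0 = 1, φ_1 = x, φ_2 = x^2.
G =
  [2, 0, 2/3]
  [0, 2/3, 0]
  [2/3, 0, 2/5],
b = (2/3, -14/5, -2/15).
Solving gives a_0 = 1, a_1 = -21/5, a_2 = -2, so
  g(x) = -2*x^2 - 21*x/5 + 1.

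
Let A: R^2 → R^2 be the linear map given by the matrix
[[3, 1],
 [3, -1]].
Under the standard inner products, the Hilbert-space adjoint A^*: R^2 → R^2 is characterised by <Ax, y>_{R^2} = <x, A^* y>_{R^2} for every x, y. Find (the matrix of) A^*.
A^* = A^T =
[[3, 3],
 [1, -1]]

For real matrices with standard dot products, the defining identity <Ax, y> = <x, A^* y> gives (Ax)^T y = x^T (A^*) y, i.e. x^T A^T y = x^T (A^*) y. Since this holds for all x, y, we must have A^* = A^T. Therefore
A^* =
[[3, 3],
 [1, -1]].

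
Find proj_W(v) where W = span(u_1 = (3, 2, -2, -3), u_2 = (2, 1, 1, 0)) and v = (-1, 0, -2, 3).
proj_W(v) = (-23/15, -13/15, -1/15, 3/5)

Set up U = [u_1 | ... | u_2] ∈ R^(4×2). The projector onto W = col(U) is P = U (U^T U)^(-1) U^T.
Compute U^T U =
  [26, 6]
  [6, 6],
and U^T v = (-8, -4).
Solve U^T U · c = U^T v for the coefficients: c = (-1/5, -7/15). The projection is proj_W(v) = U c.
Check: (v - proj_W(v)) · u_1 = 0  (should be 0).
Check: (v - proj_W(v)) · u_2 = 0  (should be 0).
Result: proj_W(v) = (-23/15, -13/15, -1/15, 3/5).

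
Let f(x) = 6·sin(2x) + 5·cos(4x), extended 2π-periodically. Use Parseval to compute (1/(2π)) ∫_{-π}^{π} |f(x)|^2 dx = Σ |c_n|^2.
Σ |c_n|^2 = 61/2

Expand |f|^2 and use orthogonality of {sin(nx), cos(mx)} on [-π, π]:
  ∫_{-π}^{π} sin(nx)^2 dx = π, ∫ cos(mx)^2 dx = π, and cross terms integrate to 0.
So ∫_{-π}^{π} f(x)^2 dx = 6^2 · π + 5^2 · π = (36 + 25)π.
Divide by 2π: (36 + 25)/2 = 61/2.
By Parseval, this equals Σ |c_n|^2.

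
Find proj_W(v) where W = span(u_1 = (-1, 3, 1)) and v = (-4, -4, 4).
proj_W(v) = (4/11, -12/11, -4/11)

Set up U = [u_1 | ... | u_1] ∈ R^(3×1). The projector onto W = col(U) is P = U (U^T U)^(-1) U^T.
Compute U^T U =
  [11],
and U^T v = (-4).
Solve U^T U · c = U^T v for the coefficients: c = (-4/11). The projection is proj_W(v) = U c.
Check: (v - proj_W(v)) · u_1 = 0  (should be 0).
Result: proj_W(v) = (4/11, -12/11, -4/11).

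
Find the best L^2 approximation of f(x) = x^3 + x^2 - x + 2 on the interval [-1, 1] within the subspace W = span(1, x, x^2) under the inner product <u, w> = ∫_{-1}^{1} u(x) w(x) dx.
g(x) = x^2 - 2*x/5 + 2

The best approximation g ∈ W is the orthogonal projection of f onto W. Writing g = a_0 + a_1 x + a_2 x^2, the coefficients solve the normal equations G · a = b where
  G_{ij} = <φ_i, φ_j> and b_i = <f, φ_i>, with φ_0 = 1, φ_1 = x, φ_2 = x^2.
G =
  [2, 0, 2/3]
  [0, 2/3, 0]
  [2/3, 0, 2/5],
b = (14/3, -4/15, 26/15).
Solving gives a_0 = 2, a_1 = -2/5, a_2 = 1, so
  g(x) = x^2 - 2*x/5 + 2.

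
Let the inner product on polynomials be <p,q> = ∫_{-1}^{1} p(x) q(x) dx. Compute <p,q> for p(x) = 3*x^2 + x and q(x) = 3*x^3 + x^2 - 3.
<p,q> = -18/5

Expand the product: p(x)·q(x) = 9*x^5 + 6*x^4 + x^3 - 9*x^2 - 3*x.
∫_{-1}^{1} of each monomial x^k gives [2/(k+1) if k even, 0 if k odd]. Integrating term-by-term (or equivalently evaluating the antiderivative F(x) = 3*x^6/2 + 6*x^5/5 + x^4/4 - 3*x^3 - 3*x^2/2 at the endpoints):
  F(1) − F(−1) = -31/20 − (41/20) = -18/5.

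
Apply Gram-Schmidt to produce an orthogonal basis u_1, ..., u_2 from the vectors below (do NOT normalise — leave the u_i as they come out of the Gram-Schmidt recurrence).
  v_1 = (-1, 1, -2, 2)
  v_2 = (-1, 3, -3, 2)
Orthogonal basis:
  u_1 = (-1, 1, -2, 2)
  u_2 = (2/5, 8/5, -1/5, -4/5)

Apply the Gram-Schmidt recurrence
  u_1 = v_1
  u_i = v_i − Σ_{j<i} ((v_i · u_j) / (u_j · u_j)) · u_j.

Step by step this gives:
  u_1 = (-1, 1, -2, 2)
  u_2 = (2/5, 8/5, -1/5, -4/5)

Orthogonality check:
  u_2 · u_1 = 0 (should be 0)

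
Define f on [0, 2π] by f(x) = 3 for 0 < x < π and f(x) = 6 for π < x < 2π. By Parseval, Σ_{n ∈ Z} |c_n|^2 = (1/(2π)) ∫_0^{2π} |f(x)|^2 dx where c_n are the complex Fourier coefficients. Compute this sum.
Σ |c_n|^2 = 45/2

Parseval equates the L^2 energy of f (normalised by 1/(2π)) with the ℓ^2 sum of its Fourier coefficients: (1/(2π)) ∫_0^{2π} |f|^2 = Σ |c_n|^2.
Compute the left side: (1/(2π)) [∫_0^π 3^2 dx + ∫_π^{2π} 6^2 dx] = (1/(2π)) · (9π + 36π) = (9 + 36)/2 = 45/2.
So Σ_{n ∈ Z} |c_n|^2 = 45/2.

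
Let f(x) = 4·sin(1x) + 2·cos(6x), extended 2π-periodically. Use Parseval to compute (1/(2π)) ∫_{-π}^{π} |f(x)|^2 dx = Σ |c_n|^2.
Σ |c_n|^2 = 10

Expand |f|^2 and use orthogonality of {sin(nx), cos(mx)} on [-π, π]:
  ∫_{-π}^{π} sin(nx)^2 dx = π, ∫ cos(mx)^2 dx = π, and cross terms integrate to 0.
So ∫_{-π}^{π} f(x)^2 dx = 4^2 · π + 2^2 · π = (16 + 4)π.
Divide by 2π: (16 + 4)/2 = 10.
By Parseval, this equals Σ |c_n|^2.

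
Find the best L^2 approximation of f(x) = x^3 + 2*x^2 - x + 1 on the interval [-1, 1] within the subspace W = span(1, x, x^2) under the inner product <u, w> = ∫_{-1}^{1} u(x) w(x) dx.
g(x) = 2*x^2 - 2*x/5 + 1

The best approximation g ∈ W is the orthogonal projection of f onto W. Writing g = a_0 + a_1 x + a_2 x^2, the coefficients solve the normal equations G · a = b where
  G_{ij} = <φ_i, φ_j> and b_i = <f, φ_i>, with φ_0 = 1, φ_1 = x, φ_2 = x^2.
G =
  [2, 0, 2/3]
  [0, 2/3, 0]
  [2/3, 0, 2/5],
b = (10/3, -4/15, 22/15).
Solving gives a_0 = 1, a_1 = -2/5, a_2 = 2, so
  g(x) = 2*x^2 - 2*x/5 + 1.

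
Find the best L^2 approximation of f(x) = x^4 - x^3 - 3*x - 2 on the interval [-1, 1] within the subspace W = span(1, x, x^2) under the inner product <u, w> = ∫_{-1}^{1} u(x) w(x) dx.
g(x) = 6*x^2/7 - 18*x/5 - 73/35

The best approximation g ∈ W is the orthogonal projection of f onto W. Writing g = a_0 + a_1 x + a_2 x^2, the coefficients solve the normal equations G · a = b where
  G_{ij} = <φ_i, φ_j> and b_i = <f, φ_i>, with φ_0 = 1, φ_1 = x, φ_2 = x^2.
G =
  [2, 0, 2/3]
  [0, 2/3, 0]
  [2/3, 0, 2/5],
b = (-18/5, -12/5, -22/21).
Solving gives a_0 = -73/35, a_1 = -18/5, a_2 = 6/7, so
  g(x) = 6*x^2/7 - 18*x/5 - 73/35.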